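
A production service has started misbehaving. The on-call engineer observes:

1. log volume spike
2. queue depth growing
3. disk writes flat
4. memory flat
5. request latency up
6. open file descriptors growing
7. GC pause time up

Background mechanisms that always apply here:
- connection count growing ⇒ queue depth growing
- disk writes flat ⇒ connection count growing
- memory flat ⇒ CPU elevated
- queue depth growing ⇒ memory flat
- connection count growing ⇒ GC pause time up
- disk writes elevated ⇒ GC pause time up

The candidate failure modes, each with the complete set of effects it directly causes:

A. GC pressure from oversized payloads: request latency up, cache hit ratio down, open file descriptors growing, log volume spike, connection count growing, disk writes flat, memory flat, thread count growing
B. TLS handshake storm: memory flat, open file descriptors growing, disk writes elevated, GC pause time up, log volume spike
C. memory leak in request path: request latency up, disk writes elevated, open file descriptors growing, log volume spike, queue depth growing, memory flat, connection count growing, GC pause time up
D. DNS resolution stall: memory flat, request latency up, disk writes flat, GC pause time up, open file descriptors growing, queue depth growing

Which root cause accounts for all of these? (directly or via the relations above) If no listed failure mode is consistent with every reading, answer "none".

For each candidate, compare predicted effects to what was observed:
(A) GC pressure from oversized payloads — accounts for every observation (queue depth growing via connection count growing → queue depth growing)
(B) TLS handshake storm — fails on queue depth growing, disk writes flat, request latency up (predicts disk writes elevated, not disk writes flat)
(C) memory leak in request path — log volume spike ✓; queue depth growing ✓; disk writes flat ✗; memory flat ✓; request latency up ✓; open file descriptors growing ✓; GC pause time up ✓
(D) DNS resolution stall — does not account for log volume spike
(A) is the only candidate with no mismatches.

A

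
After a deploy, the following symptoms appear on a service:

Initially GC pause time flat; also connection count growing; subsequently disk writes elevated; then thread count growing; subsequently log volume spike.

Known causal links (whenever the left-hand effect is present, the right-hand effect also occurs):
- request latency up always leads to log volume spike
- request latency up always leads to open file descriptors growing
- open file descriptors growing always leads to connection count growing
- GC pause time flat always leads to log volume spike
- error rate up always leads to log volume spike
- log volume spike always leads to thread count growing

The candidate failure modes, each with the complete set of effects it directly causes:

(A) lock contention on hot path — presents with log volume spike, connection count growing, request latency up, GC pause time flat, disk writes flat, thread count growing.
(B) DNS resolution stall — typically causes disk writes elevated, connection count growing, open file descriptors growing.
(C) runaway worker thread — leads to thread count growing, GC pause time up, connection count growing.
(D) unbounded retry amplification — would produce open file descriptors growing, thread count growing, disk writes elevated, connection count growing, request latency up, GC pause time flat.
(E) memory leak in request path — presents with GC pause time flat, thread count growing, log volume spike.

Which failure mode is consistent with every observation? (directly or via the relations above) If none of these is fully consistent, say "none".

D

Per-candidate check:
(A) lock contention on hot path — fails on disk writes elevated (predicts disk writes flat, not disk writes elevated)
(B) DNS resolution stall — does not account for GC pause time flat, thread count growing, log volume spike
(C) runaway worker thread — GC pause time flat ✗; connection count growing ✓; disk writes elevated ✗; thread count growing ✓; log volume spike ✗
(D) unbounded retry amplification — GC pause time flat ✓; connection count growing ✓; disk writes elevated ✓; thread count growing ✓; log volume spike ✓ (by GC pause time flat → log volume spike)
(E) memory leak in request path — GC pause time flat ✓; connection count growing ✗; disk writes elevated ✗; thread count growing ✓; log volume spike ✓
(D) alone accounts for all the evidence.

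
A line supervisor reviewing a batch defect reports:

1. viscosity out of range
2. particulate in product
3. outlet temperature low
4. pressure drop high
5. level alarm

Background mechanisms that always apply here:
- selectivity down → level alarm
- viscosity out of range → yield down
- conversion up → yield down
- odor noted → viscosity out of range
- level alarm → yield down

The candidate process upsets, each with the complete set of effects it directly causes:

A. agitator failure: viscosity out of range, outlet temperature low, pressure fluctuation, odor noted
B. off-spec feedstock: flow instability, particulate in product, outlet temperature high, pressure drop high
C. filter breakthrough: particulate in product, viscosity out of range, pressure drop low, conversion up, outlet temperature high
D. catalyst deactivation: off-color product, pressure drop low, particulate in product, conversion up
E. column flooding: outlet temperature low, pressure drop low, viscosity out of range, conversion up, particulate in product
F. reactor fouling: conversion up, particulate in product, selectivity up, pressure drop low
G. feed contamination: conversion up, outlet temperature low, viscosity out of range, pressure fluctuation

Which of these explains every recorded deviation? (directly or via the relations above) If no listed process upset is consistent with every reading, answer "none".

Testing each hypothesis:
(A) agitator failure — viscosity out of range match; particulate in product miss; outlet temperature low match; pressure drop high miss; level alarm miss
(B) off-spec feedstock — fails on viscosity out of range, outlet temperature low, level alarm (predicts outlet temperature high, not outlet temperature low)
(C) filter breakthrough — fails on outlet temperature low, pressure drop high, level alarm (predicts outlet temperature high, not outlet temperature low; predicts pressure drop low, not pressure drop high)
(D) catalyst deactivation — viscosity out of range miss; particulate in product match; outlet temperature low miss; pressure drop high miss; level alarm miss
(E) column flooding — viscosity out of range match; particulate in product match; outlet temperature low match; pressure drop high miss; level alarm miss
(F) reactor fouling — fails on viscosity out of range, outlet temperature low, pressure drop high, level alarm (predicts pressure drop low, not pressure drop high)
(G) feed contamination — does not account for particulate in product, pressure drop high, level alarm
Every candidate fails on at least one observation.

none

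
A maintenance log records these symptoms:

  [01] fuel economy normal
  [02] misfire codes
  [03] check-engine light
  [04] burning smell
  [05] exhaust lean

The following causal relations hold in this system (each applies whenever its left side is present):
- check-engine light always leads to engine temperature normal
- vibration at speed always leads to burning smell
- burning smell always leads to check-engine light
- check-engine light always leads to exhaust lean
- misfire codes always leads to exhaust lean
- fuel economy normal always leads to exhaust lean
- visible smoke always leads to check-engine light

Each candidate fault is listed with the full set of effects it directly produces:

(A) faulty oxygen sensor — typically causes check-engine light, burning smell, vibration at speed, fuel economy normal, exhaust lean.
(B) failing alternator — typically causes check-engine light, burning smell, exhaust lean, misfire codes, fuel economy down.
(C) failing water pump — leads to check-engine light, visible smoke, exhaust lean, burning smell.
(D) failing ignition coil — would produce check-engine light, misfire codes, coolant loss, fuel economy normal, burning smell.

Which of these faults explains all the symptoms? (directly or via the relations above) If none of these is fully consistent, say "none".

D

Testing each hypothesis:
(A) faulty oxygen sensor — fuel economy normal yes; misfire codes NO; check-engine light yes; burning smell yes; exhaust lean yes
(B) failing alternator — fuel economy normal NO; misfire codes yes; check-engine light yes; burning smell yes; exhaust lean yes
(C) failing water pump — does not account for fuel economy normal, misfire codes
(D) failing ignition coil — accounts for every observation (exhaust lean through fuel economy normal → exhaust lean)
(D) alone accounts for all the evidence.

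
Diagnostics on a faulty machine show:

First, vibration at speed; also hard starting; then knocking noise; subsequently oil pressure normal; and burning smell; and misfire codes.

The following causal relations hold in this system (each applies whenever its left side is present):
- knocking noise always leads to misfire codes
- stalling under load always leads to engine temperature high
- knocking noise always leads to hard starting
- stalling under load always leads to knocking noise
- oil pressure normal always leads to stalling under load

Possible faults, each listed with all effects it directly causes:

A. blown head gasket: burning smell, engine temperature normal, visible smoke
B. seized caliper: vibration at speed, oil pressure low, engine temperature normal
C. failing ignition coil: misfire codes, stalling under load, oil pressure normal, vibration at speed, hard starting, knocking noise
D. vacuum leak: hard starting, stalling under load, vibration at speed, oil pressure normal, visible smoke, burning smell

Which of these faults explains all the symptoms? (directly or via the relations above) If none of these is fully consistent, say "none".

Checking each candidate against the observations:
(A) blown head gasket — does not account for vibration at speed, hard starting, knocking noise, oil pressure normal, misfire codes
(B) seized caliper — fails on hard starting, knocking noise, oil pressure normal, burning smell, misfire codes (predicts oil pressure low, not oil pressure normal)
(C) failing ignition coil — does not account for burning smell
(D) vacuum leak — accounts for every observation (knocking noise via stalling under load → knocking noise)
(D) is the only candidate with no mismatches.

D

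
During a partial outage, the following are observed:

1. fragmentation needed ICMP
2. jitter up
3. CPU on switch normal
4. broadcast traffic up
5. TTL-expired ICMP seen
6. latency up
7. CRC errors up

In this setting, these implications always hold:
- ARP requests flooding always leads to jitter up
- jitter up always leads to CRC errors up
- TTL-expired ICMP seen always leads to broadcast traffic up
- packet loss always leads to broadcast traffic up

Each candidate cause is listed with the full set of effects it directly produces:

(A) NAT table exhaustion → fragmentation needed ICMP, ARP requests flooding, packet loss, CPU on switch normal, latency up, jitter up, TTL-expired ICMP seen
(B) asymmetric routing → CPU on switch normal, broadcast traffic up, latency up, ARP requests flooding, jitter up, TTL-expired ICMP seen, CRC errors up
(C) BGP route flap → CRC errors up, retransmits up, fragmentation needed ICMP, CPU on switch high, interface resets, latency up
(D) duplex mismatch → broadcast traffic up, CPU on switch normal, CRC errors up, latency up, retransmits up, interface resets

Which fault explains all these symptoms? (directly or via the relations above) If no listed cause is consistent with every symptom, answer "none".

A

For each candidate, compare predicted effects to what was observed:
(A) NAT table exhaustion — accounts for every observation (broadcast traffic up by packet loss → broadcast traffic up)
(B) asymmetric routing — fragmentation needed ICMP ✗; jitter up ✓; CPU on switch normal ✓; broadcast traffic up ✓; TTL-expired ICMP seen ✓; latency up ✓; CRC errors up ✓
(C) BGP route flap — fragmentation needed ICMP ✓; jitter up ✗; CPU on switch normal ✗; broadcast traffic up ✗; TTL-expired ICMP seen ✗; latency up ✓; CRC errors up ✓
(D) duplex mismatch — fragmentation needed ICMP ✗; jitter up ✗; CPU on switch normal ✓; broadcast traffic up ✓; TTL-expired ICMP seen ✗; latency up ✓; CRC errors up ✓
(A) alone accounts for all the evidence.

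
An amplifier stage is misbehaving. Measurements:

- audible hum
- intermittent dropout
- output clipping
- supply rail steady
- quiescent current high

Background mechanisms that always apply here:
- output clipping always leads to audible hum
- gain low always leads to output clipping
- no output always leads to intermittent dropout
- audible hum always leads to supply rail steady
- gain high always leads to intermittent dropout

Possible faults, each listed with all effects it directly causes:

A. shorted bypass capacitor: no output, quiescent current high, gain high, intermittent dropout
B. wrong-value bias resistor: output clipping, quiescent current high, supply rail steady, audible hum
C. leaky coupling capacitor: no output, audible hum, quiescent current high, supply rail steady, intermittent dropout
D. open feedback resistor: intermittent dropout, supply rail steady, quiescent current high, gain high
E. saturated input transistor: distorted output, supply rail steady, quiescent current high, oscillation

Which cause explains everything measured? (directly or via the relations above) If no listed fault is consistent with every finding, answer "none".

none

For each candidate, compare predicted effects to what was observed:
(A) shorted bypass capacitor — audible hum ✗; intermittent dropout ✓; output clipping ✗; supply rail steady ✗; quiescent current high ✓
(B) wrong-value bias resistor — does not account for intermittent dropout
(C) leaky coupling capacitor — audible hum ✓; intermittent dropout ✓; output clipping ✗; supply rail steady ✓; quiescent current high ✓
(D) open feedback resistor — audible hum ✗; intermittent dropout ✓; output clipping ✗; supply rail steady ✓; quiescent current high ✓
(E) saturated input transistor — does not account for audible hum, intermittent dropout, output clipping
None of the listed candidates fits everything.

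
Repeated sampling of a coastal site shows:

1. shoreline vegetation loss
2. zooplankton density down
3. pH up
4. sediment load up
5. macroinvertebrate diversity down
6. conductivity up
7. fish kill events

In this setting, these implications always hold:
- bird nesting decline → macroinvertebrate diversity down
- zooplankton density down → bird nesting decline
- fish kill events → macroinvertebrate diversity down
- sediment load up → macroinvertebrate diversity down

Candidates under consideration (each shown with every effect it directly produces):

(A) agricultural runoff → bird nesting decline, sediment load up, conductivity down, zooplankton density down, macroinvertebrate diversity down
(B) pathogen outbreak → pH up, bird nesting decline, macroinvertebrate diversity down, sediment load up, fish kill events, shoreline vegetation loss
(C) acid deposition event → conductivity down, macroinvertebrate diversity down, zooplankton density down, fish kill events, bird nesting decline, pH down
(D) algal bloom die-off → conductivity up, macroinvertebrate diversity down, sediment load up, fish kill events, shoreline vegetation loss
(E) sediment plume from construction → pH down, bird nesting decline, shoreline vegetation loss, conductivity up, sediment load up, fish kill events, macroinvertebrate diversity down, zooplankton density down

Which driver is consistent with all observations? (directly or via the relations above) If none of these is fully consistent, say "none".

Testing each hypothesis:
(A) agricultural runoff — shoreline vegetation loss miss; zooplankton density down match; pH up miss; sediment load up match; macroinvertebrate diversity down match; conductivity up miss; fish kill events miss
(B) pathogen outbreak — does not account for zooplankton density down, conductivity up
(C) acid deposition event — shoreline vegetation loss miss; zooplankton density down match; pH up miss; sediment load up miss; macroinvertebrate diversity down match; conductivity up miss; fish kill events match
(D) algal bloom die-off — shoreline vegetation loss match; zooplankton density down miss; pH up miss; sediment load up match; macroinvertebrate diversity down match; conductivity up match; fish kill events match
(E) sediment plume from construction — shoreline vegetation loss match; zooplankton density down match; pH up miss; sediment load up match; macroinvertebrate diversity down match; conductivity up match; fish kill events match
None of the listed candidates fits everything.

none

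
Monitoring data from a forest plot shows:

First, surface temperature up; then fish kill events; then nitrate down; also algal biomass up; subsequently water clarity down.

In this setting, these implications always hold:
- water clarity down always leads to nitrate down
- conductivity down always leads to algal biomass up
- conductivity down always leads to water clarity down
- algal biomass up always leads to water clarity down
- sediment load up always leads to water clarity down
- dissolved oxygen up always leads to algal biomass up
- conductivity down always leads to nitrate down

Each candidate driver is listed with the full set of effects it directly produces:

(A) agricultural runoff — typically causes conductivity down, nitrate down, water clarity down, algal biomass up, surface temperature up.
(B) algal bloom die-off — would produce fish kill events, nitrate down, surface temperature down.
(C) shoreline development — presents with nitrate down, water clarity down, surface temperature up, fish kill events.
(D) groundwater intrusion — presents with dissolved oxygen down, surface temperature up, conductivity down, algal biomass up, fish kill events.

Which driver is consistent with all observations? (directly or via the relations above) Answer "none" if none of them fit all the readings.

D

Testing each hypothesis:
(A) agricultural runoff — does not account for fish kill events
(B) algal bloom die-off — surface temperature up -; fish kill events +; nitrate down +; algal biomass up -; water clarity down -
(C) shoreline development — surface temperature up +; fish kill events +; nitrate down +; algal biomass up -; water clarity down +
(D) groundwater intrusion — accounts for every observation (nitrate down through conductivity down → nitrate down)
(D) alone accounts for all the evidence.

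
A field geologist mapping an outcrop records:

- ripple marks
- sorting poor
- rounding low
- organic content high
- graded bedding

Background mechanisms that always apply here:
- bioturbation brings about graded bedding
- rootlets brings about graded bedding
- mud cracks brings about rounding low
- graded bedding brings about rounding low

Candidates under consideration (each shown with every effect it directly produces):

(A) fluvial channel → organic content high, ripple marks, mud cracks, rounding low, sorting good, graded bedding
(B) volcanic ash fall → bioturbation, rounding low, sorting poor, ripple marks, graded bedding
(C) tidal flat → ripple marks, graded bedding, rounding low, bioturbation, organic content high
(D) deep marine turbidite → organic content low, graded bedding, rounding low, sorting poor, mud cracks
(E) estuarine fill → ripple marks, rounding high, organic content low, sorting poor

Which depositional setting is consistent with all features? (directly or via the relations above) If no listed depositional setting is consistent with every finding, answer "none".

Per-candidate check:
(A) fluvial channel — ripple marks match; sorting poor miss; rounding low match; organic content high match; graded bedding match
(B) volcanic ash fall — does not account for organic content high
(C) tidal flat — ripple marks match; sorting poor miss; rounding low match; organic content high match; graded bedding match
(D) deep marine turbidite — fails on ripple marks, organic content high (predicts organic content low, not organic content high)
(E) estuarine fill — fails on rounding low, organic content high, graded bedding (predicts rounding high, not rounding low; predicts organic content low, not organic content high)
No candidate is consistent with all observations.

none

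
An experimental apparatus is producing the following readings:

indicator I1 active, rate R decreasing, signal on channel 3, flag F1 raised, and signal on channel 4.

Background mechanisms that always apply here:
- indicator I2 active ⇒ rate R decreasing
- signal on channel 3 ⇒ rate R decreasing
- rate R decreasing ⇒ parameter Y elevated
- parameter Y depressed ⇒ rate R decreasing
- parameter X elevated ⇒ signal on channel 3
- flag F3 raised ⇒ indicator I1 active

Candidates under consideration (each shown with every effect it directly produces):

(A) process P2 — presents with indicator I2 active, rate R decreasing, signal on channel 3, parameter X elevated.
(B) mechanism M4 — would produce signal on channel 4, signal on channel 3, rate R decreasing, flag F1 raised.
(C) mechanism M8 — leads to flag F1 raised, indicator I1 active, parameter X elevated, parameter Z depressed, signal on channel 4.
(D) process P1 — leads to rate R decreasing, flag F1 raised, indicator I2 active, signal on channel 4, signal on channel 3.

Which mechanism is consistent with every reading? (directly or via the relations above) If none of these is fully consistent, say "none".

Checking each candidate against the observations:
(A) process P2 — does not account for indicator I1 active, flag F1 raised, signal on channel 4
(B) mechanism M4 — indicator I1 active miss; rate R decreasing match; signal on channel 3 match; flag F1 raised match; signal on channel 4 match
(C) mechanism M8 — accounts for every observation (rate R decreasing via parameter X elevated → signal on channel 3 → rate R decreasing)
(D) process P1 — indicator I1 active miss; rate R decreasing match; signal on channel 3 match; flag F1 raised match; signal on channel 4 match
(C) is the only candidate with no mismatches.

C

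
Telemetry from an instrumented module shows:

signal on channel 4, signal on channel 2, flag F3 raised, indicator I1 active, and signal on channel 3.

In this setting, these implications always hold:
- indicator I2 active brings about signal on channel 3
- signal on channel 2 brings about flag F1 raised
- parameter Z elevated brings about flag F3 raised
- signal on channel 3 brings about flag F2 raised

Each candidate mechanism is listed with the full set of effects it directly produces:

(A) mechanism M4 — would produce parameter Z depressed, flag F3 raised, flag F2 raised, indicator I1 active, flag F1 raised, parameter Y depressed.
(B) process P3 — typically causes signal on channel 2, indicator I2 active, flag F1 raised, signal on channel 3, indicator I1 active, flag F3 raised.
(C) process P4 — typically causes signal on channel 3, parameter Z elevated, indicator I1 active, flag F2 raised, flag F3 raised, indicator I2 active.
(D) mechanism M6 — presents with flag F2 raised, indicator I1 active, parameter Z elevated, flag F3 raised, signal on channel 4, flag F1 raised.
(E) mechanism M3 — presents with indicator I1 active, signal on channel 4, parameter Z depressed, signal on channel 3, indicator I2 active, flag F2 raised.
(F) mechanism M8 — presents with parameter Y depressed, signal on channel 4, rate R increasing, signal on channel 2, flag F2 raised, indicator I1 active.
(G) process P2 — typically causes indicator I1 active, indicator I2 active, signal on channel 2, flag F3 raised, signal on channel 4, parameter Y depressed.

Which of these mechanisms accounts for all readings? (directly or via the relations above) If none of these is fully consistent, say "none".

G

For each candidate, compare predicted effects to what was observed:
(A) mechanism M4 — signal on channel 4 miss; signal on channel 2 miss; flag F3 raised match; indicator I1 active match; signal on channel 3 miss
(B) process P3 — signal on channel 4 miss; signal on channel 2 match; flag F3 raised match; indicator I1 active match; signal on channel 3 match
(C) process P4 — signal on channel 4 miss; signal on channel 2 miss; flag F3 raised match; indicator I1 active match; signal on channel 3 match
(D) mechanism M6 — signal on channel 4 match; signal on channel 2 miss; flag F3 raised match; indicator I1 active match; signal on channel 3 miss
(E) mechanism M3 — signal on channel 4 match; signal on channel 2 miss; flag F3 raised miss; indicator I1 active match; signal on channel 3 match
(F) mechanism M8 — signal on channel 4 match; signal on channel 2 match; flag F3 raised miss; indicator I1 active match; signal on channel 3 miss
(G) process P2 — signal on channel 4 match; signal on channel 2 match; flag F3 raised match; indicator I1 active match; signal on channel 3 match (by indicator I2 active → signal on channel 3)
(G) is the only candidate with no mismatches.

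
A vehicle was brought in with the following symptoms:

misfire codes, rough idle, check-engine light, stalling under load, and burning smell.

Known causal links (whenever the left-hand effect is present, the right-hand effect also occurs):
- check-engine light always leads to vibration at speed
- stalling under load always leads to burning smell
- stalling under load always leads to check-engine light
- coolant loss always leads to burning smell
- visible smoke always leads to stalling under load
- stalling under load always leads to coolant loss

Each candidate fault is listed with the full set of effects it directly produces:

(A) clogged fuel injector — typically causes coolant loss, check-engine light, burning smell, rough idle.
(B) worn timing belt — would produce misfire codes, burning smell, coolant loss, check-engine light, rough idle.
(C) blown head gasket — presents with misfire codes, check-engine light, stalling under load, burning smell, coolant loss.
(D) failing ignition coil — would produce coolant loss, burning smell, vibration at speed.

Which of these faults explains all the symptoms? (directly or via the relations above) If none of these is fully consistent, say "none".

none

Per-candidate check:
(A) clogged fuel injector — does not account for misfire codes, stalling under load
(B) worn timing belt — misfire codes ✓; rough idle ✓; check-engine light ✓; stalling under load ✗; burning smell ✓
(C) blown head gasket — does not account for rough idle
(D) failing ignition coil — does not account for misfire codes, rough idle, check-engine light, stalling under load
None of the listed candidates fits everything.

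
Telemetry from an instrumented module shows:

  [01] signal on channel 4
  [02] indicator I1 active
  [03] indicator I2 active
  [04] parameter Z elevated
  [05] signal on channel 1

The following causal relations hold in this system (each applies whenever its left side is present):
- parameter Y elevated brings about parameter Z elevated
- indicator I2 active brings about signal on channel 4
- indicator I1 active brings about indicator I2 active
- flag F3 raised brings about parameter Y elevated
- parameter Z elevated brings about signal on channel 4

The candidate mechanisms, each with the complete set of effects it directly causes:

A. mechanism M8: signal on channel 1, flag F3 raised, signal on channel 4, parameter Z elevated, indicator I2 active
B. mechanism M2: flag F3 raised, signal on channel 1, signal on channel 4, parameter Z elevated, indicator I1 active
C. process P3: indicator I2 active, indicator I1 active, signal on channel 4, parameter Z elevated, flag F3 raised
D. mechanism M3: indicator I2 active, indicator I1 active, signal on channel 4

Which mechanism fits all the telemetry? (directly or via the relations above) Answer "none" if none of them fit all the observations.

Per-candidate check:
(A) mechanism M8 — does not account for indicator I1 active
(B) mechanism M2 — signal on channel 4 match; indicator I1 active match; indicator I2 active match (through indicator I1 active → indicator I2 active); parameter Z elevated match; signal on channel 1 match
(C) process P3 — signal on channel 4 match; indicator I1 active match; indicator I2 active match; parameter Z elevated match; signal on channel 1 miss
(D) mechanism M3 — signal on channel 4 match; indicator I1 active match; indicator I2 active match; parameter Z elevated miss; signal on channel 1 miss
Only (B) is consistent with every observation.

B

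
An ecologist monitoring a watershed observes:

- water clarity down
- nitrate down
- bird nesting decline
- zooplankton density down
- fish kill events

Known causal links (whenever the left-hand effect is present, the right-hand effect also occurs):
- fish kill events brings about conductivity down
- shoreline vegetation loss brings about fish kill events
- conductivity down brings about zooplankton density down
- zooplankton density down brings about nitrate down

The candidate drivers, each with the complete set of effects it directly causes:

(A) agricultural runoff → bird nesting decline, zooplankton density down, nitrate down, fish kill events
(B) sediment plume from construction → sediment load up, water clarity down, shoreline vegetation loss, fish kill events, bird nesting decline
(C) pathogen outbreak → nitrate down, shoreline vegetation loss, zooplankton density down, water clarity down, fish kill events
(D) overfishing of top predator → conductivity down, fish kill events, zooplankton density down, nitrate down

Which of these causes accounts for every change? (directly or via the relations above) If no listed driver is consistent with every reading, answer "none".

B

For each candidate, compare predicted effects to what was observed:
(A) agricultural runoff — water clarity down ✗; nitrate down ✓; bird nesting decline ✓; zooplankton density down ✓; fish kill events ✓
(B) sediment plume from construction — water clarity down ✓; nitrate down ✓ (via fish kill events → conductivity down → zooplankton density down → nitrate down); bird nesting decline ✓; zooplankton density down ✓ (via fish kill events → conductivity down → zooplankton density down); fish kill events ✓
(C) pathogen outbreak — does not account for bird nesting decline
(D) overfishing of top predator — water clarity down ✗; nitrate down ✓; bird nesting decline ✗; zooplankton density down ✓; fish kill events ✓
(B) alone accounts for all the evidence.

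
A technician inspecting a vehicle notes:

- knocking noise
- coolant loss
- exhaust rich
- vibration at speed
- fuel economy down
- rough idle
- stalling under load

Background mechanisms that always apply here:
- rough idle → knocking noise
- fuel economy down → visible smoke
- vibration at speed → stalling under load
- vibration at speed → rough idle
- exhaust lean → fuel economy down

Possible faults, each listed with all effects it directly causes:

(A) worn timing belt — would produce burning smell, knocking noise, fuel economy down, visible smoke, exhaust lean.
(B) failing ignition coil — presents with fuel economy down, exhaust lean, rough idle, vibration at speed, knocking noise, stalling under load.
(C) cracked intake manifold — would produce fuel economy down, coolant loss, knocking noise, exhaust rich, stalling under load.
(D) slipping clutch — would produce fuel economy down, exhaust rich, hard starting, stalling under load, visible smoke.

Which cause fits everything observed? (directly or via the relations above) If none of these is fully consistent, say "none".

Per-candidate check:
(A) worn timing belt — knocking noise ✓; coolant loss ✗; exhaust rich ✗; vibration at speed ✗; fuel economy down ✓; rough idle ✗; stalling under load ✗
(B) failing ignition coil — knocking noise ✓; coolant loss ✗; exhaust rich ✗; vibration at speed ✓; fuel economy down ✓; rough idle ✓; stalling under load ✓
(C) cracked intake manifold — knocking noise ✓; coolant loss ✓; exhaust rich ✓; vibration at speed ✗; fuel economy down ✓; rough idle ✗; stalling under load ✓
(D) slipping clutch — does not account for knocking noise, coolant loss, vibration at speed, rough idle
Every candidate fails on at least one observation.

none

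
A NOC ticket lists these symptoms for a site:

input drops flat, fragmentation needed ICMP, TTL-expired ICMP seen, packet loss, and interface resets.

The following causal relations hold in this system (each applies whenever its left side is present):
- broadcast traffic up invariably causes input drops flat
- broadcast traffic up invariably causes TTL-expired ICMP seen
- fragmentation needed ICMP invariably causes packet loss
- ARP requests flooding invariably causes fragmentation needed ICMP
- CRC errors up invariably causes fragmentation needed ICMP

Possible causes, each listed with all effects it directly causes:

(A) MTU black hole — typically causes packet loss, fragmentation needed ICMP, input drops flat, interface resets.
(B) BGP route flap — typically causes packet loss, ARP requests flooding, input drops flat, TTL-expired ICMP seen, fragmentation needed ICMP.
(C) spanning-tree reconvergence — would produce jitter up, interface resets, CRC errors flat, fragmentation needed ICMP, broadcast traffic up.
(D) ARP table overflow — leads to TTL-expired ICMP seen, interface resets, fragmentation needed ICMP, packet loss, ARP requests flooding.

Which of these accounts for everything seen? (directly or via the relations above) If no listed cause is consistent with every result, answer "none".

C

Testing each hypothesis:
(A) MTU black hole — input drops flat yes; fragmentation needed ICMP yes; TTL-expired ICMP seen NO; packet loss yes; interface resets yes
(B) BGP route flap — input drops flat yes; fragmentation needed ICMP yes; TTL-expired ICMP seen yes; packet loss yes; interface resets NO
(C) spanning-tree reconvergence — input drops flat yes (by broadcast traffic up → input drops flat); fragmentation needed ICMP yes; TTL-expired ICMP seen yes (by broadcast traffic up → TTL-expired ICMP seen); packet loss yes (by fragmentation needed ICMP → packet loss); interface resets yes
(D) ARP table overflow — input drops flat NO; fragmentation needed ICMP yes; TTL-expired ICMP seen yes; packet loss yes; interface resets yes
(C) is the only candidate with no mismatches.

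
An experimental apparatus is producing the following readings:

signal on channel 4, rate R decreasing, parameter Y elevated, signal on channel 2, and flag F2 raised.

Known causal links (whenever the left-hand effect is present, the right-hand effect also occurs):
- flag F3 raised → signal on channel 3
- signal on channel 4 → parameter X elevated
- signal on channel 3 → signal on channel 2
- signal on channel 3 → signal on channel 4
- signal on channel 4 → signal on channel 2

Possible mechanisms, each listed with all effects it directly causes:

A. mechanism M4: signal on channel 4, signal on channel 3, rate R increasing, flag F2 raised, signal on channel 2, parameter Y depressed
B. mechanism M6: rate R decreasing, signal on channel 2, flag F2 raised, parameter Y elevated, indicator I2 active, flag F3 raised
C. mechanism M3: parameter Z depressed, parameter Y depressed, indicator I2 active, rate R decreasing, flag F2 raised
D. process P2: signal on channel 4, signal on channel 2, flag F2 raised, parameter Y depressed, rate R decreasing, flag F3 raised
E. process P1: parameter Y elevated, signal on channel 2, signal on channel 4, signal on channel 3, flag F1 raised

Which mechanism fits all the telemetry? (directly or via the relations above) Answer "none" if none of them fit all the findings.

B

Testing each hypothesis:
(A) mechanism M4 — signal on channel 4 ✓; rate R decreasing ✗; parameter Y elevated ✗; signal on channel 2 ✓; flag F2 raised ✓
(B) mechanism M6 — signal on channel 4 ✓ (through flag F3 raised → signal on channel 3 → signal on channel 4); rate R decreasing ✓; parameter Y elevated ✓; signal on channel 2 ✓; flag F2 raised ✓
(C) mechanism M3 — signal on channel 4 ✗; rate R decreasing ✓; parameter Y elevated ✗; signal on channel 2 ✗; flag F2 raised ✓
(D) process P2 — signal on channel 4 ✓; rate R decreasing ✓; parameter Y elevated ✗; signal on channel 2 ✓; flag F2 raised ✓
(E) process P1 — does not account for rate R decreasing, flag F2 raised
Only (B) is consistent with every observation.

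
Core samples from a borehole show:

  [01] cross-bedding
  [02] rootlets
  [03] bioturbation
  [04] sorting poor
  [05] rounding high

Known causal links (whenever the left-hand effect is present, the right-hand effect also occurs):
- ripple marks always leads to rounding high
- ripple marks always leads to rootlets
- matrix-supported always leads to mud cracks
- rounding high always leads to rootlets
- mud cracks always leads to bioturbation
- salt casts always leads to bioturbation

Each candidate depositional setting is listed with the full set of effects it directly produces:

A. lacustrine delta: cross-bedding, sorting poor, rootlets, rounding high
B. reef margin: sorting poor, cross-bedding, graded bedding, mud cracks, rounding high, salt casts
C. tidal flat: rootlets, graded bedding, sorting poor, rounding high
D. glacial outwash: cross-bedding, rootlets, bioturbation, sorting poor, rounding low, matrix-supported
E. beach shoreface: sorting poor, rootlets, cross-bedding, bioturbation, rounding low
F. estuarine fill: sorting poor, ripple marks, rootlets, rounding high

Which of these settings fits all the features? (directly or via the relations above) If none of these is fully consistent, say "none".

B

Per-candidate check:
(A) lacustrine delta — cross-bedding match; rootlets match; bioturbation miss; sorting poor match; rounding high match
(B) reef margin — accounts for every observation (rootlets by rounding high → rootlets)
(C) tidal flat — does not account for cross-bedding, bioturbation
(D) glacial outwash — fails on rounding high (predicts rounding low, not rounding high)
(E) beach shoreface — cross-bedding match; rootlets match; bioturbation match; sorting poor match; rounding high miss
(F) estuarine fill — cross-bedding miss; rootlets match; bioturbation miss; sorting poor match; rounding high match
Only (B) is consistent with every observation.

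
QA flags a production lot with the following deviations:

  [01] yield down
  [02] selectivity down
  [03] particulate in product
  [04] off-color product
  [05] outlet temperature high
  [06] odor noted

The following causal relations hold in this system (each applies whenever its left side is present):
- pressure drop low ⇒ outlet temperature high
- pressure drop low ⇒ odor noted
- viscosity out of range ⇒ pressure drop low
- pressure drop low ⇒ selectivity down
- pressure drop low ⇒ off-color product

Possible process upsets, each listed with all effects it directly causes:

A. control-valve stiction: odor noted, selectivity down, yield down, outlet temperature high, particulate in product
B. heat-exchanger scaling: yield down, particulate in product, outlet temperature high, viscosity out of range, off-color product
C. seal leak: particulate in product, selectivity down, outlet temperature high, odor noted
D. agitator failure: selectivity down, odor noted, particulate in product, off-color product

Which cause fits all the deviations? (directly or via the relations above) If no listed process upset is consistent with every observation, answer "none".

Testing each hypothesis:
(A) control-valve stiction — yield down +; selectivity down +; particulate in product +; off-color product -; outlet temperature high +; odor noted +
(B) heat-exchanger scaling — yield down +; selectivity down + (through viscosity out of range → pressure drop low → selectivity down); particulate in product +; off-color product +; outlet temperature high +; odor noted + (through viscosity out of range → pressure drop low → odor noted)
(C) seal leak — does not account for yield down, off-color product
(D) agitator failure — yield down -; selectivity down +; particulate in product +; off-color product +; outlet temperature high -; odor noted +
(B) alone accounts for all the evidence.

B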